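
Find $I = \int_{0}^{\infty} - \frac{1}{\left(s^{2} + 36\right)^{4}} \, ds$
$- \frac{5 \pi}{8957952}$

Begin with the known result
$$J(a) = \int_{0}^{\infty} - \frac{1}{a^{2} + s^{2}} \, ds = - \frac{\pi}{2 a}.$$

Differentiating under the integral sign with respect to $a$,
$$\frac{dJ}{da} = \int_{0}^{\infty} \frac{2 a}{\left(a^{2} + s^{2}\right)^{2}} \, ds = \frac{\pi}{2 a^{2}},$$
so $\int_{0}^{\infty} - \frac{1}{\left(a^{2} + s^{2}\right)^{2}} \, ds = - \frac{\pi}{4 a^{3}}$.

Repeating — each differentiation of $1/(s^2+a^2)^j$ produces $-2ja/(s^2+a^2)^{j+1}$ — and dividing through by $-2ja$ at each step yields, after $3$ differentiations in total,
$$\int_{0}^{\infty} - \frac{1}{\left(a^{2} + s^{2}\right)^{4}} \, ds = - \frac{5 \pi}{32 a^{7}}.$$

Setting $a = 6$:
$$I = - \frac{5 \pi}{8957952}.$$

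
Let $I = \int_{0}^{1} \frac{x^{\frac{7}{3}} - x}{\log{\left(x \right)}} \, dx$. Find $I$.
$- \log{\left(3 \right)} + \log{\left(5 \right)}$

Replace the exponent $1$ by a parameter $a$: let $I(a) = \int_{0}^{1} \frac{x^{\frac{7}{3}} - x^{a}}{\log{\left(x \right)}} \, dx$.

Since $\dfrac{\partial}{\partial a}\,x^{a} = x^{a} \ln x$, the $\ln x$ in the denominator cancels and
$$\frac{dI}{da} = \int_{0}^{1} -1 x^{a} \, dx = -1 \left[\frac{x^{a+1}}{a+1}\right]_0^1 = - \frac{1}{a + 1}.$$

Integrating with respect to $a$ gives $I(a) = - \log{\left(\frac{3 a}{10} + \frac{3}{10} \right)} + C$.

At $a = \frac{7}{3}$ the integrand is identically $0$, so $I(\frac{7}{3}) = 0$. The closed form gives $0$, hence $C = 0$.

Setting $a = 1$:
$$I = - \log{\left(3 \right)} + \log{\left(5 \right)}.$$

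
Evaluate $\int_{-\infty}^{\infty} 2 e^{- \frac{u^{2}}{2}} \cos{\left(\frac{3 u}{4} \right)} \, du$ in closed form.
$\frac{2 \sqrt{2} \sqrt{\pi}}{e^{\frac{9}{32}}}$

Treat the cosine frequency as a parameter and define $I(b) = \int_{-\infty}^{\infty} 2 e^{- \frac{u^{2}}{2}} \cos{\left(b u \right)} \, du$.

Differentiating under the integral sign,
$$I'(b) = \int_{-\infty}^{\infty} - 2 u e^{- \frac{u^{2}}{2}} \sin{\left(b u \right)} \, du.$$

Integrate $\int_{-\infty}^{\infty} u \sin(b u)\, e^{- \frac{u^{2}}{2}}\, du$ by parts with $w = \sin(b u)$ and $dv = u\, e^{- \frac{u^{2}}{2}}\, du$, giving $v = - e^{- \frac{u^{2}}{2}}$. The boundary term vanishes and
$$\int_{-\infty}^{\infty} u \sin(b u)\, e^{- \frac{u^{2}}{2}}\, du = b \int_{-\infty}^{\infty} \cos(b u)\, e^{- \frac{u^{2}}{2}}\, du,$$
so $I'(b) = - b\, I(b)$.

This is a separable first-order ODE; solving with the initial condition $I(0) = \int_{-\infty}^{\infty} 2 e^{- \frac{u^{2}}{2}}\,du = 2 \sqrt{2} \sqrt{\pi}$ gives
$$I(b) = 2 \sqrt{2} \sqrt{\pi} e^{- \frac{b^{2}}{2}}.$$

Setting $b = \frac{3}{4}$:
$$I = \frac{2 \sqrt{2} \sqrt{\pi}}{e^{\frac{9}{32}}}.$$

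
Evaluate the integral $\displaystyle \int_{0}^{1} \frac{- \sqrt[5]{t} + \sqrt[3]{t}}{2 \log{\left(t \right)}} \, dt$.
$\log{\left(\frac{\sqrt{10}}{3} \right)}$

Replace the exponent $\frac{1}{5}$ by a parameter $a$: let $I(a) = \int_{0}^{1} \frac{\sqrt[3]{t} - t^{a}}{2 \log{\left(t \right)}} \, dt$.

Since $\dfrac{\partial}{\partial a}\,t^{a} = t^{a} \ln t$, the $\ln t$ in the denominator cancels and
$$\frac{dI}{da} = \int_{0}^{1} - \frac{1}{2} t^{a} \, dt = - \frac{1}{2} \left[\frac{t^{a+1}}{a+1}\right]_0^1 = - \frac{1}{2 a + 2}.$$

Integrating with respect to $a$ gives $I(a) = - \frac{\log{\left(a + 1 \right)}}{2} - \frac{\log{\left(3 \right)}}{2} + \log{\left(2 \right)} + C$.

At $a = \frac{1}{3}$ the integrand is identically $0$, so $I(\frac{1}{3}) = 0$. The closed form gives $0$, hence $C = 0$.

Setting $a = \frac{1}{5}$:
$$I = \log{\left(\frac{\sqrt{10}}{3} \right)}.$$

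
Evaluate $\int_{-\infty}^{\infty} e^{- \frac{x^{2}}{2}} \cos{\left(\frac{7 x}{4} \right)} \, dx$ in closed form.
$\frac{\sqrt{2} \sqrt{\pi}}{e^{\frac{49}{32}}}$

Treat the cosine frequency as a parameter and define $I(b) = \int_{-\infty}^{\infty} e^{- \frac{x^{2}}{2}} \cos{\left(b x \right)} \, dx$.

Differentiating under the integral sign,
$$I'(b) = \int_{-\infty}^{\infty} - x e^{- \frac{x^{2}}{2}} \sin{\left(b x \right)} \, dx.$$

Integrate $\int_{-\infty}^{\infty} x \sin(b x)\, e^{- \frac{x^{2}}{2}}\, dx$ by parts with $u = \sin(b x)$ and $dv = x\, e^{- \frac{x^{2}}{2}}\, dx$, giving $v = - e^{- \frac{x^{2}}{2}}$. The boundary term vanishes and
$$\int_{-\infty}^{\infty} x \sin(b x)\, e^{- \frac{x^{2}}{2}}\, dx = b \int_{-\infty}^{\infty} \cos(b x)\, e^{- \frac{x^{2}}{2}}\, dx,$$
so $I'(b) = - b\, I(b)$.

This is a separable first-order ODE; solving with the initial condition $I(0) = \int_{-\infty}^{\infty} e^{- \frac{x^{2}}{2}}\,dx = \sqrt{2} \sqrt{\pi}$ gives
$$I(b) = \sqrt{2} \sqrt{\pi} e^{- \frac{b^{2}}{2}}.$$

Setting $b = \frac{7}{4}$:
$$I = \frac{\sqrt{2} \sqrt{\pi}}{e^{\frac{49}{32}}}.$$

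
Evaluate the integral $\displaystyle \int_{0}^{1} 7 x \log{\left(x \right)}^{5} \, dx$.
$- \frac{105}{8}$

Start from the elementary integral
$$J(a) = \int_{0}^{1} 7 x^{a} \, dx = \frac{7}{a + 1}.$$

Differentiating under the integral sign brings down a factor of $\ln x$:
$$\frac{dJ}{da} = \int_{0}^{1} 7 x^{a} \log{\left(x \right)} \, dx = - \frac{7}{\left(a + 1\right)^{2}}.$$

Repeating $5$ times in total — each differentiation brings down another $\ln x$ — gives
$$\frac{d^{5}J}{da^{5}} = \int_{0}^{1} 7 x^{a} \log{\left(x \right)}^{5} \, dx = - \frac{840}{\left(a + 1\right)^{6}},$$
and the integrand here is exactly the target integrand, so $I = - \frac{840}{\left(a + 1\right)^{6}}$.

Setting $a = 1$:
$$I = - \frac{105}{8}.$$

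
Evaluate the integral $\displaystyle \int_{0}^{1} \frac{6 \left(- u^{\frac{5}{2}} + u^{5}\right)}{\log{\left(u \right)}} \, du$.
$\log{\left(\frac{2985984}{117649} \right)}$

Replace the exponent $\frac{5}{2}$ by a parameter $a$: let $I(a) = \int_{0}^{1} \frac{6 \left(u^{5} - u^{a}\right)}{\log{\left(u \right)}} \, du$.

Since $\dfrac{\partial}{\partial a}\,u^{a} = u^{a} \ln u$, the $\ln u$ in the denominator cancels and
$$\frac{dI}{da} = \int_{0}^{1} -6 u^{a} \, du = -6 \left[\frac{u^{a+1}}{a+1}\right]_0^1 = - \frac{6}{a + 1}.$$

Integrating with respect to $a$ gives $I(a) = \log{\left(\frac{46656}{\left(a + 1\right)^{6}} \right)} + C$.

At $a = 5$ the integrand is identically $0$, so $I(5) = 0$. The closed form gives $0$, hence $C = 0$.

Setting $a = \frac{5}{2}$:
$$I = \log{\left(\frac{2985984}{117649} \right)}.$$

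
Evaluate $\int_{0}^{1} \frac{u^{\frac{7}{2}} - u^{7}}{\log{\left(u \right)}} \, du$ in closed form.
$\log{\left(\frac{9}{16} \right)}$

Introduce a parameter $a$ in the exponent: let $I(a) = \int_{0}^{1} \frac{- u^{7} + u^{a}}{\log{\left(u \right)}} \, du$.

Since $\dfrac{\partial}{\partial a}\,u^{a} = u^{a} \ln u$, the $\ln u$ in the denominator cancels and
$$\frac{dI}{da} = \int_{0}^{1} u^{a} \, du = \left[\frac{u^{a+1}}{a+1}\right]_0^1 = \frac{1}{a + 1}.$$

Integrating with respect to $a$ gives $I(a) = \log{\left(\frac{a}{8} + \frac{1}{8} \right)} + C$.

At $a = 7$ the integrand is identically $0$, so $I(7) = 0$. The closed form gives $0$, hence $C = 0$.

Setting $a = \frac{7}{2}$:
$$I = \log{\left(\frac{9}{16} \right)}.$$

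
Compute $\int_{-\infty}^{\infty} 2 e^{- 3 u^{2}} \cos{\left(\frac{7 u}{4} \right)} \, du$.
$\frac{2 \sqrt{3} \sqrt{\pi}}{3 e^{\frac{49}{192}}}$

Treat the cosine frequency as a parameter and define $I(b) = \int_{-\infty}^{\infty} 2 e^{- 3 u^{2}} \cos{\left(b u \right)} \, du$.

Differentiating under the integral sign,
$$I'(b) = \int_{-\infty}^{\infty} - 2 u e^{- 3 u^{2}} \sin{\left(b u \right)} \, du.$$

Integrate $\int_{-\infty}^{\infty} u \sin(b u)\, e^{- 3 u^{2}}\, du$ by parts with $w = \sin(b u)$ and $dv = u\, e^{- 3 u^{2}}\, du$, giving $v = - \frac{e^{- 3 u^{2}}}{6}$. The boundary term vanishes and
$$\int_{-\infty}^{\infty} u \sin(b u)\, e^{- 3 u^{2}}\, du = \frac{b}{6} \int_{-\infty}^{\infty} \cos(b u)\, e^{- 3 u^{2}}\, du,$$
so $I'(b) = - \frac{b}{6}\, I(b)$.

This is a separable first-order ODE; solving with the initial condition $I(0) = \int_{-\infty}^{\infty} 2 e^{- 3 u^{2}}\,du = \frac{2 \sqrt{3} \sqrt{\pi}}{3}$ gives
$$I(b) = \frac{2 \sqrt{3} \sqrt{\pi} e^{- \frac{b^{2}}{12}}}{3}.$$

Setting $b = \frac{7}{4}$:
$$I = \frac{2 \sqrt{3} \sqrt{\pi}}{3 e^{\frac{49}{192}}}.$$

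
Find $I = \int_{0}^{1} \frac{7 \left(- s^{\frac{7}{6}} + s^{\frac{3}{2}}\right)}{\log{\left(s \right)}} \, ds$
$- \log{\left(\frac{62748517}{170859375} \right)}$

Introduce a parameter $a$ in the exponent: let $I(a) = \int_{0}^{1} \frac{7 \left(s^{\frac{3}{2}} - s^{a}\right)}{\log{\left(s \right)}} \, ds$.

Since $\dfrac{\partial}{\partial a}\,s^{a} = s^{a} \ln s$, the $\ln s$ in the denominator cancels and
$$\frac{dI}{da} = \int_{0}^{1} -7 s^{a} \, ds = -7 \left[\frac{s^{a+1}}{a+1}\right]_0^1 = - \frac{7}{a + 1}.$$

Integrating with respect to $a$ gives $I(a) = - \log{\left(\frac{128 \left(a + 1\right)^{7}}{78125} \right)} + C$.

At $a = \frac{3}{2}$ the integrand is identically $0$, so $I(\frac{3}{2}) = 0$. The closed form gives $0$, hence $C = 0$.

Setting $a = \frac{7}{6}$:
$$I = - \log{\left(\frac{62748517}{170859375} \right)}.$$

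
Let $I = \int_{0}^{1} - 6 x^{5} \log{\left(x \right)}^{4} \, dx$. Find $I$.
$- \frac{1}{54}$

Consider the simpler parametrised integral
$$J(a) = \int_{0}^{1} - 6 x^{a} \, dx = - \frac{6}{a + 1}.$$

Differentiating under the integral sign brings down a factor of $\ln x$:
$$\frac{dJ}{da} = \int_{0}^{1} - 6 x^{a} \log{\left(x \right)} \, dx = \frac{6}{\left(a + 1\right)^{2}}.$$

Repeating $4$ times in total — each differentiation brings down another $\ln x$ — gives
$$\frac{d^{4}J}{da^{4}} = \int_{0}^{1} - 6 x^{a} \log{\left(x \right)}^{4} \, dx = - \frac{144}{\left(a + 1\right)^{5}},$$
and the integrand here is exactly the target integrand, so $I = - \frac{144}{\left(a + 1\right)^{5}}$.

Setting $a = 5$:
$$I = - \frac{1}{54}.$$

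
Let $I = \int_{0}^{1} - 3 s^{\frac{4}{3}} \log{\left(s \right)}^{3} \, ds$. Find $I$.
$\frac{1458}{2401}$

Consider the simpler parametrised integral
$$J(a) = \int_{0}^{1} - 3 s^{a} \, ds = - \frac{3}{a + 1}.$$

Differentiating under the integral sign brings down a factor of $\ln s$:
$$\frac{dJ}{da} = \int_{0}^{1} - 3 s^{a} \log{\left(s \right)} \, ds = \frac{3}{\left(a + 1\right)^{2}}.$$

Repeating $3$ times in total — each differentiation brings down another $\ln s$ — gives
$$\frac{d^{3}J}{da^{3}} = \int_{0}^{1} - 3 s^{a} \log{\left(s \right)}^{3} \, ds = \frac{18}{\left(a + 1\right)^{4}},$$
and the integrand here is exactly the target integrand, so $I = \frac{18}{\left(a + 1\right)^{4}}$.

Setting $a = \frac{4}{3}$:
$$I = \frac{1458}{2401}.$$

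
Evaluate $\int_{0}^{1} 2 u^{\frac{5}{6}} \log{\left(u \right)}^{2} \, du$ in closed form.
$\frac{864}{1331}$

Consider the simpler parametrised integral
$$J(a) = \int_{0}^{1} 2 u^{a} \, du = \frac{2}{a + 1}.$$

Differentiating under the integral sign brings down a factor of $\ln u$:
$$\frac{dJ}{da} = \int_{0}^{1} 2 u^{a} \log{\left(u \right)} \, du = - \frac{2}{\left(a + 1\right)^{2}}.$$

Repeating twice in total — each differentiation brings down another $\ln u$ — gives
$$\frac{d^{2}J}{da^{2}} = \int_{0}^{1} 2 u^{a} \log{\left(u \right)}^{2} \, du = \frac{4}{\left(a + 1\right)^{3}},$$
and the integrand here is exactly the target integrand, so $I = \frac{4}{\left(a + 1\right)^{3}}$.

Setting $a = \frac{5}{6}$:
$$I = \frac{864}{1331}.$$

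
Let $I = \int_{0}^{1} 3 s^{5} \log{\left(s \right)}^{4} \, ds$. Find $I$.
$\frac{1}{108}$

Consider the simpler parametrised integral
$$J(a) = \int_{0}^{1} 3 s^{a} \, ds = \frac{3}{a + 1}.$$

Differentiating under the integral sign brings down a factor of $\ln s$:
$$\frac{dJ}{da} = \int_{0}^{1} 3 s^{a} \log{\left(s \right)} \, ds = - \frac{3}{\left(a + 1\right)^{2}}.$$

Repeating $4$ times in total — each differentiation brings down another $\ln s$ — gives
$$\frac{d^{4}J}{da^{4}} = \int_{0}^{1} 3 s^{a} \log{\left(s \right)}^{4} \, ds = \frac{72}{\left(a + 1\right)^{5}},$$
and the integrand here is exactly the target integrand, so $I = \frac{72}{\left(a + 1\right)^{5}}$.

Setting $a = 5$:
$$I = \frac{1}{108}.$$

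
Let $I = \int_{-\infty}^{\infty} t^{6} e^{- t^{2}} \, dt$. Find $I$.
$\frac{15 \sqrt{\pi}}{8}$

Consider the simpler parametrised integral
$$J(a) = \int_{-\infty}^{\infty} e^{- a t^{2}} \, dt = \frac{\sqrt{\pi}}{\sqrt{a}}.$$

Differentiating under the integral sign brings down a factor of $(-t^2)$:
$$\frac{dJ}{da} = \int_{-\infty}^{\infty} - t^{2} e^{- a t^{2}} \, dt = - \frac{\sqrt{\pi}}{2 a^{\frac{3}{2}}}.$$

Repeating $3$ times in total — each differentiation brings down another $(-t^2)$ — gives
$$\frac{d^{3}J}{da^{3}} = \int_{-\infty}^{\infty} - t^{6} e^{- a t^{2}} \, dt = - \frac{15 \sqrt{\pi}}{8 a^{\frac{7}{2}}},$$
and the integrand here is $(-1)^{3}$ times the target integrand, so $I = (-1)^{3}\,\frac{d^{3}J}{da^{3}} = \frac{15 \sqrt{\pi}}{8 a^{\frac{7}{2}}}$.

Setting $a = 1$:
$$I = \frac{15 \sqrt{\pi}}{8}.$$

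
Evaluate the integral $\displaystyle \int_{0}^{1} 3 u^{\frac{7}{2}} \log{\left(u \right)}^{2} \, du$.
$\frac{16}{243}$

Start from the elementary integral
$$J(a) = \int_{0}^{1} 3 u^{a} \, du = \frac{3}{a + 1}.$$

Differentiating under the integral sign brings down a factor of $\ln u$:
$$\frac{dJ}{da} = \int_{0}^{1} 3 u^{a} \log{\left(u \right)} \, du = - \frac{3}{\left(a + 1\right)^{2}}.$$

Repeating twice in total — each differentiation brings down another $\ln u$ — gives
$$\frac{d^{2}J}{da^{2}} = \int_{0}^{1} 3 u^{a} \log{\left(u \right)}^{2} \, du = \frac{6}{\left(a + 1\right)^{3}},$$
and the integrand here is exactly the target integrand, so $I = \frac{6}{\left(a + 1\right)^{3}}$.

Setting $a = \frac{7}{2}$:
$$I = \frac{16}{243}.$$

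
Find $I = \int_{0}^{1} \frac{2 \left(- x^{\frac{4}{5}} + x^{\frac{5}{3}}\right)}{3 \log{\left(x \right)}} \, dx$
$\log{\left(\frac{4 \cdot 5^{\frac{2}{3}}}{9} \right)}$

Introduce a parameter $a$ in the exponent: let $I(a) = \int_{0}^{1} \frac{2 \left(- x^{\frac{4}{5}} + x^{a}\right)}{3 \log{\left(x \right)}} \, dx$.

Since $\dfrac{\partial}{\partial a}\,x^{a} = x^{a} \ln x$, the $\ln x$ in the denominator cancels and
$$\frac{dI}{da} = \int_{0}^{1} \frac{2}{3} x^{a} \, dx = \frac{2}{3} \left[\frac{x^{a+1}}{a+1}\right]_0^1 = \frac{2}{3 \left(a + 1\right)}.$$

Integrating with respect to $a$ gives $I(a) = \log{\left(\frac{15^{\frac{2}{3}} \left(a + 1\right)^{\frac{2}{3}}}{9} \right)} + C$.

At $a = \frac{4}{5}$ the integrand is identically $0$, so $I(\frac{4}{5}) = 0$. The closed form gives $0$, hence $C = 0$.

Setting $a = \frac{5}{3}$:
$$I = \log{\left(\frac{4 \cdot 5^{\frac{2}{3}}}{9} \right)}.$$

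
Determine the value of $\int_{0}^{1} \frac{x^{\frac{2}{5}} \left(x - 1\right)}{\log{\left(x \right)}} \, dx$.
$- \log{\left(7 \right)} + \log{\left(12 \right)}$

Replace the exponent $\frac{2}{5}$ by a parameter $a$: let $I(a) = \int_{0}^{1} \frac{x^{\frac{7}{5}} - x^{a}}{\log{\left(x \right)}} \, dx$.

Since $\dfrac{\partial}{\partial a}\,x^{a} = x^{a} \ln x$, the $\ln x$ in the denominator cancels and
$$\frac{dI}{da} = \int_{0}^{1} -1 x^{a} \, dx = -1 \left[\frac{x^{a+1}}{a+1}\right]_0^1 = - \frac{1}{a + 1}.$$

Integrating with respect to $a$ gives $I(a) = - \log{\left(\frac{5 a}{12} + \frac{5}{12} \right)} + C$.

At $a = \frac{7}{5}$ the integrand is identically $0$, so $I(\frac{7}{5}) = 0$. The closed form gives $0$, hence $C = 0$.

Setting $a = \frac{2}{5}$:
$$I = - \log{\left(7 \right)} + \log{\left(12 \right)}.$$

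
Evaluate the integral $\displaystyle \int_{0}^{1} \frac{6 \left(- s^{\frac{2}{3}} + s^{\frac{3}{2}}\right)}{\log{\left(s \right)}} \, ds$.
$- \log{\left(\frac{64}{729} \right)}$

Introduce a parameter $a$ in the exponent: let $I(a) = \int_{0}^{1} \frac{6 \left(s^{\frac{3}{2}} - s^{a}\right)}{\log{\left(s \right)}} \, ds$.

Since $\dfrac{\partial}{\partial a}\,s^{a} = s^{a} \ln s$, the $\ln s$ in the denominator cancels and
$$\frac{dI}{da} = \int_{0}^{1} -6 s^{a} \, ds = -6 \left[\frac{s^{a+1}}{a+1}\right]_0^1 = - \frac{6}{a + 1}.$$

Integrating with respect to $a$ gives $I(a) = - \log{\left(\frac{64 \left(a + 1\right)^{6}}{15625} \right)} + C$.

At $a = \frac{3}{2}$ the integrand is identically $0$, so $I(\frac{3}{2}) = 0$. The closed form gives $0$, hence $C = 0$.

Setting $a = \frac{2}{3}$:
$$I = - \log{\left(\frac{64}{729} \right)}.$$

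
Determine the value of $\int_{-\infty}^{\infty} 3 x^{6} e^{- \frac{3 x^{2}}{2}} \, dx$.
$\frac{5 \sqrt{6} \sqrt{\pi}}{9}$

Consider the simpler parametrised integral
$$J(a) = \int_{-\infty}^{\infty} 3 e^{- a x^{2}} \, dx = \frac{3 \sqrt{\pi}}{\sqrt{a}}.$$

Differentiating under the integral sign brings down a factor of $(-x^2)$:
$$\frac{dJ}{da} = \int_{-\infty}^{\infty} - 3 x^{2} e^{- a x^{2}} \, dx = - \frac{3 \sqrt{\pi}}{2 a^{\frac{3}{2}}}.$$

Repeating $3$ times in total — each differentiation brings down another $(-x^2)$ — gives
$$\frac{d^{3}J}{da^{3}} = \int_{-\infty}^{\infty} - 3 x^{6} e^{- a x^{2}} \, dx = - \frac{45 \sqrt{\pi}}{8 a^{\frac{7}{2}}},$$
and the integrand here is $(-1)^{3}$ times the target integrand, so $I = (-1)^{3}\,\frac{d^{3}J}{da^{3}} = \frac{45 \sqrt{\pi}}{8 a^{\frac{7}{2}}}$.

Setting $a = \frac{3}{2}$:
$$I = \frac{5 \sqrt{6} \sqrt{\pi}}{9}.$$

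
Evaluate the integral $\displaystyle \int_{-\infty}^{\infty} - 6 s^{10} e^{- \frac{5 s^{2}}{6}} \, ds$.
$- \frac{275562 \sqrt{30} \sqrt{\pi}}{3125}$

Consider the simpler parametrised integral
$$J(a) = \int_{-\infty}^{\infty} - 6 e^{- a s^{2}} \, ds = - \frac{6 \sqrt{\pi}}{\sqrt{a}}.$$

Differentiating under the integral sign brings down a factor of $(-s^2)$:
$$\frac{dJ}{da} = \int_{-\infty}^{\infty} 6 s^{2} e^{- a s^{2}} \, ds = \frac{3 \sqrt{\pi}}{a^{\frac{3}{2}}}.$$

Repeating $5$ times in total — each differentiation brings down another $(-s^2)$ — gives
$$\frac{d^{5}J}{da^{5}} = \int_{-\infty}^{\infty} 6 s^{10} e^{- a s^{2}} \, ds = \frac{2835 \sqrt{\pi}}{16 a^{\frac{11}{2}}},$$
and the integrand here is $(-1)^{5}$ times the target integrand, so $I = (-1)^{5}\,\frac{d^{5}J}{da^{5}} = - \frac{2835 \sqrt{\pi}}{16 a^{\frac{11}{2}}}$.

Setting $a = \frac{5}{6}$:
$$I = - \frac{275562 \sqrt{30} \sqrt{\pi}}{3125}.$$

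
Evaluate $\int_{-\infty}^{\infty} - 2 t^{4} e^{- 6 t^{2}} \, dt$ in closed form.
$- \frac{\sqrt{6} \sqrt{\pi}}{144}$

Begin with the known integral
$$J(a) = \int_{-\infty}^{\infty} - 2 e^{- a t^{2}} \, dt = - \frac{2 \sqrt{\pi}}{\sqrt{a}}.$$

Differentiating under the integral sign brings down a factor of $(-t^2)$:
$$\frac{dJ}{da} = \int_{-\infty}^{\infty} 2 t^{2} e^{- a t^{2}} \, dt = \frac{\sqrt{\pi}}{a^{\frac{3}{2}}}.$$

Repeating twice in total — each differentiation brings down another $(-t^2)$ — gives
$$\frac{d^{2}J}{da^{2}} = \int_{-\infty}^{\infty} - 2 t^{4} e^{- a t^{2}} \, dt = - \frac{3 \sqrt{\pi}}{2 a^{\frac{5}{2}}},$$
and the integrand here is exactly the target integrand, so $I = - \frac{3 \sqrt{\pi}}{2 a^{\frac{5}{2}}}$.

Setting $a = 6$:
$$I = - \frac{\sqrt{6} \sqrt{\pi}}{144}.$$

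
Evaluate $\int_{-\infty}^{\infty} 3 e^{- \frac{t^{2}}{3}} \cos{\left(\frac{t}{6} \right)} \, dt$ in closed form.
$\frac{3 \sqrt{3} \sqrt{\pi}}{e^{\frac{1}{48}}}$

Treat the cosine frequency as a parameter and define $I(b) = \int_{-\infty}^{\infty} 3 e^{- \frac{t^{2}}{3}} \cos{\left(b t \right)} \, dt$.

Differentiating under the integral sign,
$$I'(b) = \int_{-\infty}^{\infty} - 3 t e^{- \frac{t^{2}}{3}} \sin{\left(b t \right)} \, dt.$$

Integrate $\int_{-\infty}^{\infty} t \sin(b t)\, e^{- \frac{t^{2}}{3}}\, dt$ by parts with $u = \sin(b t)$ and $dv = t\, e^{- \frac{t^{2}}{3}}\, dt$, giving $v = - \frac{3 e^{- \frac{t^{2}}{3}}}{2}$. The boundary term vanishes and
$$\int_{-\infty}^{\infty} t \sin(b t)\, e^{- \frac{t^{2}}{3}}\, dt = \frac{3 b}{2} \int_{-\infty}^{\infty} \cos(b t)\, e^{- \frac{t^{2}}{3}}\, dt,$$
so $I'(b) = - \frac{3 b}{2}\, I(b)$.

This is a separable first-order ODE; solving with the initial condition $I(0) = \int_{-\infty}^{\infty} 3 e^{- \frac{t^{2}}{3}}\,dt = 3 \sqrt{3} \sqrt{\pi}$ gives
$$I(b) = 3 \sqrt{3} \sqrt{\pi} e^{- \frac{3 b^{2}}{4}}.$$

Setting $b = \frac{1}{6}$:
$$I = \frac{3 \sqrt{3} \sqrt{\pi}}{e^{\frac{1}{48}}}.$$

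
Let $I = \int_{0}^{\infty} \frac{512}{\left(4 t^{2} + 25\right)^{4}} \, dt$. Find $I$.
$\frac{8 \pi}{15625}$

Start from the standard arctangent integral
$$J(a) = \int_{0}^{\infty} \frac{2}{a^{2} + t^{2}} \, dt = \frac{\pi}{a}.$$

Differentiating under the integral sign with respect to $a$,
$$\frac{dJ}{da} = \int_{0}^{\infty} - \frac{4 a}{\left(a^{2} + t^{2}\right)^{2}} \, dt = - \frac{\pi}{a^{2}},$$
so $\int_{0}^{\infty} \frac{2}{\left(a^{2} + t^{2}\right)^{2}} \, dt = \frac{\pi}{2 a^{3}}$.

Repeating — each differentiation of $1/(t^2+a^2)^j$ produces $-2ja/(t^2+a^2)^{j+1}$ — and dividing through by $-2ja$ at each step yields, after $3$ differentiations in total,
$$\int_{0}^{\infty} \frac{2}{\left(a^{2} + t^{2}\right)^{4}} \, dt = \frac{5 \pi}{16 a^{7}}.$$

Setting $a = \frac{5}{2}$:
$$I = \frac{8 \pi}{15625}.$$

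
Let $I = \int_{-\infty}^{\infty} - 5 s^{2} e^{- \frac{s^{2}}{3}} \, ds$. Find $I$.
$- \frac{15 \sqrt{3} \sqrt{\pi}}{2}$

Begin with the known integral
$$J(a) = \int_{-\infty}^{\infty} - 5 e^{- a s^{2}} \, ds = - \frac{5 \sqrt{\pi}}{\sqrt{a}}.$$

Differentiating under the integral sign brings down a factor of $(-s^2)$:
$$\frac{dJ}{da} = \int_{-\infty}^{\infty} 5 s^{2} e^{- a s^{2}} \, ds = \frac{5 \sqrt{\pi}}{2 a^{\frac{3}{2}}}.$$

The integral on the left is $-I$, so $I = - \frac{5 \sqrt{\pi}}{2 a^{\frac{3}{2}}}$.

Setting $a = \frac{1}{3}$:
$$I = - \frac{15 \sqrt{3} \sqrt{\pi}}{2}.$$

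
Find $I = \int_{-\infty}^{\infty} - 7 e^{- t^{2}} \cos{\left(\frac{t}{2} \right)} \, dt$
$- \frac{7 \sqrt{\pi}}{e^{\frac{1}{16}}}$

Let $b$ denote the cosine frequency and define $I(b) = \int_{-\infty}^{\infty} - 7 e^{- t^{2}} \cos{\left(b t \right)} \, dt$.

Differentiating under the integral sign,
$$I'(b) = \int_{-\infty}^{\infty} 7 t e^{- t^{2}} \sin{\left(b t \right)} \, dt.$$

Integrate $\int_{-\infty}^{\infty} t \sin(b t)\, e^{- t^{2}}\, dt$ by parts with $u = \sin(b t)$ and $dv = t\, e^{- t^{2}}\, dt$, giving $v = - \frac{e^{- t^{2}}}{2}$. The boundary term vanishes and
$$\int_{-\infty}^{\infty} t \sin(b t)\, e^{- t^{2}}\, dt = \frac{b}{2} \int_{-\infty}^{\infty} \cos(b t)\, e^{- t^{2}}\, dt,$$
so $I'(b) = - \frac{b}{2}\, I(b)$.

This is a separable first-order ODE; solving with the initial condition $I(0) = \int_{-\infty}^{\infty} - 7 e^{- t^{2}}\,dt = - 7 \sqrt{\pi}$ gives
$$I(b) = - 7 \sqrt{\pi} e^{- \frac{b^{2}}{4}}.$$

Setting $b = \frac{1}{2}$:
$$I = - \frac{7 \sqrt{\pi}}{e^{\frac{1}{16}}}.$$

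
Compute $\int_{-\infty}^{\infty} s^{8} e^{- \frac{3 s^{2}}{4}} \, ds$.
$\frac{1120 \sqrt{3} \sqrt{\pi}}{81}$

Consider the simpler parametrised integral
$$J(a) = \int_{-\infty}^{\infty} e^{- a s^{2}} \, ds = \frac{\sqrt{\pi}}{\sqrt{a}}.$$

Differentiating under the integral sign brings down a factor of $(-s^2)$:
$$\frac{dJ}{da} = \int_{-\infty}^{\infty} - s^{2} e^{- a s^{2}} \, ds = - \frac{\sqrt{\pi}}{2 a^{\frac{3}{2}}}.$$

Repeating $4$ times in total — each differentiation brings down another $(-s^2)$ — gives
$$\frac{d^{4}J}{da^{4}} = \int_{-\infty}^{\infty} s^{8} e^{- a s^{2}} \, ds = \frac{105 \sqrt{\pi}}{16 a^{\frac{9}{2}}},$$
and the integrand here is exactly the target integrand, so $I = \frac{105 \sqrt{\pi}}{16 a^{\frac{9}{2}}}$.

Setting $a = \frac{3}{4}$:
$$I = \frac{1120 \sqrt{3} \sqrt{\pi}}{81}.$$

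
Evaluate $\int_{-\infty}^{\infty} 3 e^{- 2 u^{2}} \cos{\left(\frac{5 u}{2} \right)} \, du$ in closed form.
$\frac{3 \sqrt{2} \sqrt{\pi}}{2 e^{\frac{25}{32}}}$

Let $b$ denote the cosine frequency and define $I(b) = \int_{-\infty}^{\infty} 3 e^{- 2 u^{2}} \cos{\left(b u \right)} \, du$.

Differentiating under the integral sign,
$$I'(b) = \int_{-\infty}^{\infty} - 3 u e^{- 2 u^{2}} \sin{\left(b u \right)} \, du.$$

Integrate $\int_{-\infty}^{\infty} u \sin(b u)\, e^{- 2 u^{2}}\, du$ by parts with $w = \sin(b u)$ and $dv = u\, e^{- 2 u^{2}}\, du$, giving $v = - \frac{e^{- 2 u^{2}}}{4}$. The boundary term vanishes and
$$\int_{-\infty}^{\infty} u \sin(b u)\, e^{- 2 u^{2}}\, du = \frac{b}{4} \int_{-\infty}^{\infty} \cos(b u)\, e^{- 2 u^{2}}\, du,$$
so $I'(b) = - \frac{b}{4}\, I(b)$.

This is a separable first-order ODE; solving with the initial condition $I(0) = \int_{-\infty}^{\infty} 3 e^{- 2 u^{2}}\,du = \frac{3 \sqrt{2} \sqrt{\pi}}{2}$ gives
$$I(b) = \frac{3 \sqrt{2} \sqrt{\pi} e^{- \frac{b^{2}}{8}}}{2}.$$

Setting $b = \frac{5}{2}$:
$$I = \frac{3 \sqrt{2} \sqrt{\pi}}{2 e^{\frac{25}{32}}}.$$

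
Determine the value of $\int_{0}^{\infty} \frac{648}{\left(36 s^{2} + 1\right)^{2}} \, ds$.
$27 \pi$

Recall the elementary integral
$$J(a) = \int_{0}^{\infty} \frac{1}{2 \left(a^{2} + s^{2}\right)} \, ds = \frac{\pi}{4 a}.$$

Differentiating under the integral sign with respect to $a$,
$$\frac{dJ}{da} = \int_{0}^{\infty} - \frac{a}{\left(a^{2} + s^{2}\right)^{2}} \, ds = - \frac{\pi}{4 a^{2}},$$
so $\int_{0}^{\infty} \frac{1}{2 \left(a^{2} + s^{2}\right)^{2}} \, ds = \frac{\pi}{8 a^{3}}$.

Setting $a = \frac{1}{6}$:
$$I = 27 \pi.$$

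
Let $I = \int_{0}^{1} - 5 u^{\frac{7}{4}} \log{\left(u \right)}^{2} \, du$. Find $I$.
$- \frac{640}{1331}$

Consider the simpler parametrised integral
$$J(a) = \int_{0}^{1} - 5 u^{a} \, du = - \frac{5}{a + 1}.$$

Differentiating under the integral sign brings down a factor of $\ln u$:
$$\frac{dJ}{da} = \int_{0}^{1} - 5 u^{a} \log{\left(u \right)} \, du = \frac{5}{\left(a + 1\right)^{2}}.$$

Repeating twice in total — each differentiation brings down another $\ln u$ — gives
$$\frac{d^{2}J}{da^{2}} = \int_{0}^{1} - 5 u^{a} \log{\left(u \right)}^{2} \, du = - \frac{10}{\left(a + 1\right)^{3}},$$
and the integrand here is exactly the target integrand, so $I = - \frac{10}{\left(a + 1\right)^{3}}$.

Setting $a = \frac{7}{4}$:
$$I = - \frac{640}{1331}.$$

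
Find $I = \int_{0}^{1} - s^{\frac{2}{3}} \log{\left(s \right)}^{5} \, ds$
$\frac{17496}{3125}$

Begin with the known integral
$$J(a) = \int_{0}^{1} - s^{a} \, ds = - \frac{1}{a + 1}.$$

Differentiating under the integral sign brings down a factor of $\ln s$:
$$\frac{dJ}{da} = \int_{0}^{1} - s^{a} \log{\left(s \right)} \, ds = \frac{1}{\left(a + 1\right)^{2}}.$$

Repeating $5$ times in total — each differentiation brings down another $\ln s$ — gives
$$\frac{d^{5}J}{da^{5}} = \int_{0}^{1} - s^{a} \log{\left(s \right)}^{5} \, ds = \frac{120}{\left(a + 1\right)^{6}},$$
and the integrand here is exactly the target integrand, so $I = \frac{120}{\left(a + 1\right)^{6}}$.

Setting $a = \frac{2}{3}$:
$$I = \frac{17496}{3125}.$$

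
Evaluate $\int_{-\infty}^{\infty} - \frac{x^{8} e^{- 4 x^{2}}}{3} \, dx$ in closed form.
$- \frac{35 \sqrt{\pi}}{8192}$

Start from the elementary integral
$$J(a) = \int_{-\infty}^{\infty} - \frac{e^{- a x^{2}}}{3} \, dx = - \frac{\sqrt{\pi}}{3 \sqrt{a}}.$$

Differentiating under the integral sign brings down a factor of $(-x^2)$:
$$\frac{dJ}{da} = \int_{-\infty}^{\infty} \frac{x^{2} e^{- a x^{2}}}{3} \, dx = \frac{\sqrt{\pi}}{6 a^{\frac{3}{2}}}.$$

Repeating $4$ times in total — each differentiation brings down another $(-x^2)$ — gives
$$\frac{d^{4}J}{da^{4}} = \int_{-\infty}^{\infty} - \frac{x^{8} e^{- a x^{2}}}{3} \, dx = - \frac{35 \sqrt{\pi}}{16 a^{\frac{9}{2}}},$$
and the integrand here is exactly the target integrand, so $I = - \frac{35 \sqrt{\pi}}{16 a^{\frac{9}{2}}}$.

Setting $a = 4$:
$$I = - \frac{35 \sqrt{\pi}}{8192}.$$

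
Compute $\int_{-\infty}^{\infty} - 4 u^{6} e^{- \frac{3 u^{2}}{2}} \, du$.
$- \frac{20 \sqrt{6} \sqrt{\pi}}{27}$

Begin with the known integral
$$J(a) = \int_{-\infty}^{\infty} - 4 e^{- a u^{2}} \, du = - \frac{4 \sqrt{\pi}}{\sqrt{a}}.$$

Differentiating under the integral sign brings down a factor of $(-u^2)$:
$$\frac{dJ}{da} = \int_{-\infty}^{\infty} 4 u^{2} e^{- a u^{2}} \, du = \frac{2 \sqrt{\pi}}{a^{\frac{3}{2}}}.$$

Repeating $3$ times in total — each differentiation brings down another $(-u^2)$ — gives
$$\frac{d^{3}J}{da^{3}} = \int_{-\infty}^{\infty} 4 u^{6} e^{- a u^{2}} \, du = \frac{15 \sqrt{\pi}}{2 a^{\frac{7}{2}}},$$
and the integrand here is $(-1)^{3}$ times the target integrand, so $I = (-1)^{3}\,\frac{d^{3}J}{da^{3}} = - \frac{15 \sqrt{\pi}}{2 a^{\frac{7}{2}}}$.

Setting $a = \frac{3}{2}$:
$$I = - \frac{20 \sqrt{6} \sqrt{\pi}}{27}.$$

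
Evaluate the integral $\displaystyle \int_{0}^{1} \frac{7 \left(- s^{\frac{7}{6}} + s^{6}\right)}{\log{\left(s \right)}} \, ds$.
$\log{\left(\frac{230539333248}{62748517} \right)}$

Consider the one-parameter family: let $I(a) = \int_{0}^{1} \frac{7 \left(s^{6} - s^{a}\right)}{\log{\left(s \right)}} \, ds$.

Since $\dfrac{\partial}{\partial a}\,s^{a} = s^{a} \ln s$, the $\ln s$ in the denominator cancels and
$$\frac{dI}{da} = \int_{0}^{1} -7 s^{a} \, ds = -7 \left[\frac{s^{a+1}}{a+1}\right]_0^1 = - \frac{7}{a + 1}.$$

Integrating with respect to $a$ gives $I(a) = \log{\left(\frac{823543}{\left(a + 1\right)^{7}} \right)} + C$.

At $a = 6$ the integrand is identically $0$, so $I(6) = 0$. The closed form gives $0$, hence $C = 0$.

Setting $a = \frac{7}{6}$:
$$I = \log{\left(\frac{230539333248}{62748517} \right)}.$$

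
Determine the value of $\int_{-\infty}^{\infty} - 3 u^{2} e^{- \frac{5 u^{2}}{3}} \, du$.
$- \frac{9 \sqrt{15} \sqrt{\pi}}{50}$

Consider the simpler parametrised integral
$$J(a) = \int_{-\infty}^{\infty} - 3 e^{- a u^{2}} \, du = - \frac{3 \sqrt{\pi}}{\sqrt{a}}.$$

Differentiating under the integral sign brings down a factor of $(-u^2)$:
$$\frac{dJ}{da} = \int_{-\infty}^{\infty} 3 u^{2} e^{- a u^{2}} \, du = \frac{3 \sqrt{\pi}}{2 a^{\frac{3}{2}}}.$$

The integral on the left is $-I$, so $I = - \frac{3 \sqrt{\pi}}{2 a^{\frac{3}{2}}}$.

Setting $a = \frac{5}{3}$:
$$I = - \frac{9 \sqrt{15} \sqrt{\pi}}{50}.$$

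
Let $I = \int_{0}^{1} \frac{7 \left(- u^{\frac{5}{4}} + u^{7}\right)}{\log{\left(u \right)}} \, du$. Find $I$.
$- \log{\left(\frac{4782969}{34359738368} \right)}$

Replace the exponent $\frac{5}{4}$ by a parameter $a$: let $I(a) = \int_{0}^{1} \frac{7 \left(u^{7} - u^{a}\right)}{\log{\left(u \right)}} \, du$.

Since $\dfrac{\partial}{\partial a}\,u^{a} = u^{a} \ln u$, the $\ln u$ in the denominator cancels and
$$\frac{dI}{da} = \int_{0}^{1} -7 u^{a} \, du = -7 \left[\frac{u^{a+1}}{a+1}\right]_0^1 = - \frac{7}{a + 1}.$$

Integrating with respect to $a$ gives $I(a) = - \log{\left(\frac{\left(a + 1\right)^{7}}{2097152} \right)} + C$.

At $a = 7$ the integrand is identically $0$, so $I(7) = 0$. The closed form gives $0$, hence $C = 0$.

Setting $a = \frac{5}{4}$:
$$I = - \log{\left(\frac{4782969}{34359738368} \right)}.$$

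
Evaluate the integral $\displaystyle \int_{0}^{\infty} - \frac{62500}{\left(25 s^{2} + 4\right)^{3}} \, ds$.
$- \frac{9375 \pi}{128}$

Begin with the known result
$$J(a) = \int_{0}^{\infty} - \frac{4}{a^{2} + s^{2}} \, ds = - \frac{2 \pi}{a}.$$

Differentiating under the integral sign with respect to $a$,
$$\frac{dJ}{da} = \int_{0}^{\infty} \frac{8 a}{\left(a^{2} + s^{2}\right)^{2}} \, ds = \frac{2 \pi}{a^{2}},$$
so $\int_{0}^{\infty} - \frac{4}{\left(a^{2} + s^{2}\right)^{2}} \, ds = - \frac{\pi}{a^{3}}$.

Repeating — each differentiation of $1/(s^2+a^2)^j$ produces $-2ja/(s^2+a^2)^{j+1}$ — and dividing through by $-2ja$ at each step yields, after $2$ differentiations in total,
$$\int_{0}^{\infty} - \frac{4}{\left(a^{2} + s^{2}\right)^{3}} \, ds = - \frac{3 \pi}{4 a^{5}}.$$

Setting $a = \frac{2}{5}$:
$$I = - \frac{9375 \pi}{128}.$$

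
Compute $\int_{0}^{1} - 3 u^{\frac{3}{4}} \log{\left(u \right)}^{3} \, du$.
$\frac{4608}{2401}$

Start from the elementary integral
$$J(a) = \int_{0}^{1} - 3 u^{a} \, du = - \frac{3}{a + 1}.$$

Differentiating under the integral sign brings down a factor of $\ln u$:
$$\frac{dJ}{da} = \int_{0}^{1} - 3 u^{a} \log{\left(u \right)} \, du = \frac{3}{\left(a + 1\right)^{2}}.$$

Repeating $3$ times in total — each differentiation brings down another $\ln u$ — gives
$$\frac{d^{3}J}{da^{3}} = \int_{0}^{1} - 3 u^{a} \log{\left(u \right)}^{3} \, du = \frac{18}{\left(a + 1\right)^{4}},$$
and the integrand here is exactly the target integrand, so $I = \frac{18}{\left(a + 1\right)^{4}}$.

Setting $a = \frac{3}{4}$:
$$I = \frac{4608}{2401}.$$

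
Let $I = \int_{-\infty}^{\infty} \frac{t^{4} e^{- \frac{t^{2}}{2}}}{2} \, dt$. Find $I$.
$\frac{3 \sqrt{2} \sqrt{\pi}}{2}$

Start from the elementary integral
$$J(a) = \int_{-\infty}^{\infty} \frac{e^{- a t^{2}}}{2} \, dt = \frac{\sqrt{\pi}}{2 \sqrt{a}}.$$

Differentiating under the integral sign brings down a factor of $(-t^2)$:
$$\frac{dJ}{da} = \int_{-\infty}^{\infty} - \frac{t^{2} e^{- a t^{2}}}{2} \, dt = - \frac{\sqrt{\pi}}{4 a^{\frac{3}{2}}}.$$

Repeating twice in total — each differentiation brings down another $(-t^2)$ — gives
$$\frac{d^{2}J}{da^{2}} = \int_{-\infty}^{\infty} \frac{t^{4} e^{- a t^{2}}}{2} \, dt = \frac{3 \sqrt{\pi}}{8 a^{\frac{5}{2}}},$$
and the integrand here is exactly the target integrand, so $I = \frac{3 \sqrt{\pi}}{8 a^{\frac{5}{2}}}$.

Setting $a = \frac{1}{2}$:
$$I = \frac{3 \sqrt{2} \sqrt{\pi}}{2}.$$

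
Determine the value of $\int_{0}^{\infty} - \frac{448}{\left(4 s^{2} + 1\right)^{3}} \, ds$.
$- 42 \pi$

Recall the elementary integral
$$J(a) = \int_{0}^{\infty} - \frac{7}{a^{2} + s^{2}} \, ds = - \frac{7 \pi}{2 a}.$$

Differentiating under the integral sign with respect to $a$,
$$\frac{dJ}{da} = \int_{0}^{\infty} \frac{14 a}{\left(a^{2} + s^{2}\right)^{2}} \, ds = \frac{7 \pi}{2 a^{2}},$$
so $\int_{0}^{\infty} - \frac{7}{\left(a^{2} + s^{2}\right)^{2}} \, ds = - \frac{7 \pi}{4 a^{3}}$.

Repeating — each differentiation of $1/(s^2+a^2)^j$ produces $-2ja/(s^2+a^2)^{j+1}$ — and dividing through by $-2ja$ at each step yields, after $2$ differentiations in total,
$$\int_{0}^{\infty} - \frac{7}{\left(a^{2} + s^{2}\right)^{3}} \, ds = - \frac{21 \pi}{16 a^{5}}.$$

Setting $a = \frac{1}{2}$:
$$I = - 42 \pi.$$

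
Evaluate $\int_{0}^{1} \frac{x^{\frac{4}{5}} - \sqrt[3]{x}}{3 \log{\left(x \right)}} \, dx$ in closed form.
$\log{\left(\frac{3 \sqrt[3]{2} \cdot 5^{\frac{2}{3}}}{10} \right)}$

Introduce a parameter $a$ in the exponent: let $I(a) = \int_{0}^{1} \frac{- \sqrt[3]{x} + x^{a}}{3 \log{\left(x \right)}} \, dx$.

Since $\dfrac{\partial}{\partial a}\,x^{a} = x^{a} \ln x$, the $\ln x$ in the denominator cancels and
$$\frac{dI}{da} = \int_{0}^{1} \frac{1}{3} x^{a} \, dx = \frac{1}{3} \left[\frac{x^{a+1}}{a+1}\right]_0^1 = \frac{1}{3 \left(a + 1\right)}.$$

Integrating with respect to $a$ gives $I(a) = \log{\left(\frac{\sqrt[3]{6} \sqrt[3]{a + 1}}{2} \right)} + C$.

At $a = \frac{1}{3}$ the integrand is identically $0$, so $I(\frac{1}{3}) = 0$. The closed form gives $0$, hence $C = 0$.

Setting $a = \frac{4}{5}$:
$$I = \log{\left(\frac{3 \sqrt[3]{2} \cdot 5^{\frac{2}{3}}}{10} \right)}.$$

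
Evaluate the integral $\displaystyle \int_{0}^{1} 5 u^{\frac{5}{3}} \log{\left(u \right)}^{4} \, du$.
$\frac{3645}{4096}$

Start from the elementary integral
$$J(a) = \int_{0}^{1} 5 u^{a} \, du = \frac{5}{a + 1}.$$

Differentiating under the integral sign brings down a factor of $\ln u$:
$$\frac{dJ}{da} = \int_{0}^{1} 5 u^{a} \log{\left(u \right)} \, du = - \frac{5}{\left(a + 1\right)^{2}}.$$

Repeating $4$ times in total — each differentiation brings down another $\ln u$ — gives
$$\frac{d^{4}J}{da^{4}} = \int_{0}^{1} 5 u^{a} \log{\left(u \right)}^{4} \, du = \frac{120}{\left(a + 1\right)^{5}},$$
and the integrand here is exactly the target integrand, so $I = \frac{120}{\left(a + 1\right)^{5}}$.

Setting $a = \frac{5}{3}$:
$$I = \frac{3645}{4096}.$$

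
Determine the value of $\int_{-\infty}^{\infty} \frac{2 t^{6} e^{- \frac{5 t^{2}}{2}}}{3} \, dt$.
$\frac{2 \sqrt{10} \sqrt{\pi}}{125}$

Consider the simpler parametrised integral
$$J(a) = \int_{-\infty}^{\infty} \frac{2 e^{- a t^{2}}}{3} \, dt = \frac{2 \sqrt{\pi}}{3 \sqrt{a}}.$$

Differentiating under the integral sign brings down a factor of $(-t^2)$:
$$\frac{dJ}{da} = \int_{-\infty}^{\infty} - \frac{2 t^{2} e^{- a t^{2}}}{3} \, dt = - \frac{\sqrt{\pi}}{3 a^{\frac{3}{2}}}.$$

Repeating $3$ times in total — each differentiation brings down another $(-t^2)$ — gives
$$\frac{d^{3}J}{da^{3}} = \int_{-\infty}^{\infty} - \frac{2 t^{6} e^{- a t^{2}}}{3} \, dt = - \frac{5 \sqrt{\pi}}{4 a^{\frac{7}{2}}},$$
and the integrand here is $(-1)^{3}$ times the target integrand, so $I = (-1)^{3}\,\frac{d^{3}J}{da^{3}} = \frac{5 \sqrt{\pi}}{4 a^{\frac{7}{2}}}$.

Setting $a = \frac{5}{2}$:
$$I = \frac{2 \sqrt{10} \sqrt{\pi}}{125}.$$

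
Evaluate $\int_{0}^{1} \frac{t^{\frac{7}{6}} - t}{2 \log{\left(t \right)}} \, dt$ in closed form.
$\log{\left(\frac{\sqrt{39}}{6} \right)}$

Replace the exponent $\frac{7}{6}$ by a parameter $a$: let $I(a) = \int_{0}^{1} \frac{- t + t^{a}}{2 \log{\left(t \right)}} \, dt$.

Since $\dfrac{\partial}{\partial a}\,t^{a} = t^{a} \ln t$, the $\ln t$ in the denominator cancels and
$$\frac{dI}{da} = \int_{0}^{1} \frac{1}{2} t^{a} \, dt = \frac{1}{2} \left[\frac{t^{a+1}}{a+1}\right]_0^1 = \frac{1}{2 \left(a + 1\right)}.$$

Integrating with respect to $a$ gives $I(a) = \frac{\log{\left(a + 1 \right)}}{2} - \frac{\log{\left(2 \right)}}{2} + C$.

At $a = 1$ the integrand is identically $0$, so $I(1) = 0$. The closed form gives $0$, hence $C = 0$.

Setting $a = \frac{7}{6}$:
$$I = \log{\left(\frac{\sqrt{39}}{6} \right)}.$$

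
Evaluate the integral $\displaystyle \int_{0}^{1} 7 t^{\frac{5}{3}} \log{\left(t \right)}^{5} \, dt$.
$- \frac{76545}{32768}$

Start from the elementary integral
$$J(a) = \int_{0}^{1} 7 t^{a} \, dt = \frac{7}{a + 1}.$$

Differentiating under the integral sign brings down a factor of $\ln t$:
$$\frac{dJ}{da} = \int_{0}^{1} 7 t^{a} \log{\left(t \right)} \, dt = - \frac{7}{\left(a + 1\right)^{2}}.$$

Repeating $5$ times in total — each differentiation brings down another $\ln t$ — gives
$$\frac{d^{5}J}{da^{5}} = \int_{0}^{1} 7 t^{a} \log{\left(t \right)}^{5} \, dt = - \frac{840}{\left(a + 1\right)^{6}},$$
and the integrand here is exactly the target integrand, so $I = - \frac{840}{\left(a + 1\right)^{6}}$.

Setting $a = \frac{5}{3}$:
$$I = - \frac{76545}{32768}.$$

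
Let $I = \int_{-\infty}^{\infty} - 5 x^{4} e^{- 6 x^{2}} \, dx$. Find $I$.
$- \frac{5 \sqrt{6} \sqrt{\pi}}{288}$

Consider the simpler parametrised integral
$$J(a) = \int_{-\infty}^{\infty} - 5 e^{- a x^{2}} \, dx = - \frac{5 \sqrt{\pi}}{\sqrt{a}}.$$

Differentiating under the integral sign brings down a factor of $(-x^2)$:
$$\frac{dJ}{da} = \int_{-\infty}^{\infty} 5 x^{2} e^{- a x^{2}} \, dx = \frac{5 \sqrt{\pi}}{2 a^{\frac{3}{2}}}.$$

Repeating twice in total — each differentiation brings down another $(-x^2)$ — gives
$$\frac{d^{2}J}{da^{2}} = \int_{-\infty}^{\infty} - 5 x^{4} e^{- a x^{2}} \, dx = - \frac{15 \sqrt{\pi}}{4 a^{\frac{5}{2}}},$$
and the integrand here is exactly the target integrand, so $I = - \frac{15 \sqrt{\pi}}{4 a^{\frac{5}{2}}}$.

Setting $a = 6$:
$$I = - \frac{5 \sqrt{6} \sqrt{\pi}}{288}.$$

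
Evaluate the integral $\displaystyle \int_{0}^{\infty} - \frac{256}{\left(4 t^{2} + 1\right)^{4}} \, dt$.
$- 20 \pi$

Begin with the known result
$$J(a) = \int_{0}^{\infty} - \frac{1}{a^{2} + t^{2}} \, dt = - \frac{\pi}{2 a}.$$

Differentiating under the integral sign with respect to $a$,
$$\frac{dJ}{da} = \int_{0}^{\infty} \frac{2 a}{\left(a^{2} + t^{2}\right)^{2}} \, dt = \frac{\pi}{2 a^{2}},$$
so $\int_{0}^{\infty} - \frac{1}{\left(a^{2} + t^{2}\right)^{2}} \, dt = - \frac{\pi}{4 a^{3}}$.

Repeating — each differentiation of $1/(t^2+a^2)^j$ produces $-2ja/(t^2+a^2)^{j+1}$ — and dividing through by $-2ja$ at each step yields, after $3$ differentiations in total,
$$\int_{0}^{\infty} - \frac{1}{\left(a^{2} + t^{2}\right)^{4}} \, dt = - \frac{5 \pi}{32 a^{7}}.$$

Setting $a = \frac{1}{2}$:
$$I = - 20 \pi.$$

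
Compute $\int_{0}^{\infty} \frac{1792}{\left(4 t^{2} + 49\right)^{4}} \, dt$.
$\frac{20 \pi}{117649}$

Recall the elementary integral
$$J(a) = \int_{0}^{\infty} \frac{7}{a^{2} + t^{2}} \, dt = \frac{7 \pi}{2 a}.$$

Differentiating under the integral sign with respect to $a$,
$$\frac{dJ}{da} = \int_{0}^{\infty} - \frac{14 a}{\left(a^{2} + t^{2}\right)^{2}} \, dt = - \frac{7 \pi}{2 a^{2}},$$
so $\int_{0}^{\infty} \frac{7}{\left(a^{2} + t^{2}\right)^{2}} \, dt = \frac{7 \pi}{4 a^{3}}$.

Repeating — each differentiation of $1/(t^2+a^2)^j$ produces $-2ja/(t^2+a^2)^{j+1}$ — and dividing through by $-2ja$ at each step yields, after $3$ differentiations in total,
$$\int_{0}^{\infty} \frac{7}{\left(a^{2} + t^{2}\right)^{4}} \, dt = \frac{35 \pi}{32 a^{7}}.$$

Setting $a = \frac{7}{2}$:
$$I = \frac{20 \pi}{117649}.$$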